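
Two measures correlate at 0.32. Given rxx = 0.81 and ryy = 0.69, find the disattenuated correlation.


r_corrected = rxy / sqrt(rxx * ryy)
= 0.32 / sqrt(0.81 * 0.69)
= 0.32 / sqrt(0.5589)
= 0.32 / 0.747596
r_corrected = 0.428

0.428


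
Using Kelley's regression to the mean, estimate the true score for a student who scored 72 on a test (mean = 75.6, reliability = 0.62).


T_est = rxx * X + (1 - rxx) * mean
T_est = 0.62 * 72 + 0.38 * 75.6
T_est = 44.64 + 28.728
T_est = 73.368

73.368


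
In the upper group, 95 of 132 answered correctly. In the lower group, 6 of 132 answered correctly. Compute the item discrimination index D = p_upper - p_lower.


p_upper = 95/132 = 0.7197
p_lower = 6/132 = 0.0455
D = 0.7197 - 0.0455 = 0.6742

0.6742


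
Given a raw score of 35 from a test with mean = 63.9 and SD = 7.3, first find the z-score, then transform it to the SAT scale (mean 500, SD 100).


z = (X - mean) / SD = (35 - 63.9) / 7.3
z = -28.9 / 7.3
z = -3.9589
SAT-scale = SAT = 500 + 100z
Carry z at full precision (z = -28.9 / 7.3) into the conversion:
SAT-scale = 500 + 100 * (-28.9 / 7.3) = 500 + -2890 / 7.3
SAT-scale = 500 + -395.8904
SAT-scale = 104.1096

104.1096


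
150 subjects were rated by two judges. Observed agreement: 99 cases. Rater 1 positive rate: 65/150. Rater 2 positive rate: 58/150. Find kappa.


P_o = 99/150 = 0.66
P_e = (65*58 + 85*92) / 22500 = 0.515111
kappa = (P_o - P_e) / (1 - P_e)
kappa = (0.66 - 0.515111) / (1 - 0.515111)
kappa = 0.2988

0.2988


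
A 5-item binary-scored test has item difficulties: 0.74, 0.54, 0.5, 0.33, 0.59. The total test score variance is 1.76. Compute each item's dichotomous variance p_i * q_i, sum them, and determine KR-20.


For each item, compute p_i * q_i:
  Item 1: 0.74 * 0.26 = 0.1924
  Item 2: 0.54 * 0.46 = 0.2484
  Item 3: 0.5 * 0.5 = 0.25
  Item 4: 0.33 * 0.67 = 0.2211
  Item 5: 0.59 * 0.41 = 0.2419
Sum(p_i * q_i) = 0.1924 + 0.2484 + 0.25 + 0.2211 + 0.2419 = 1.1538
KR-20 = (k/(k-1)) * (1 - Sum(p_i*q_i) / Var_total)
= (5/4) * (1 - 1.1538/1.76)
= 1.25 * 0.3444
KR-20 = 0.4305

0.4305


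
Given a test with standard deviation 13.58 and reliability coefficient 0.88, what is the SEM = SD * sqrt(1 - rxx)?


SEM = SD * sqrt(1 - rxx)
SEM = 13.58 * sqrt(1 - 0.88)
SEM = 13.58 * sqrt(0.12) = 13.58 * 0.34641
SEM = 4.7042

4.7042


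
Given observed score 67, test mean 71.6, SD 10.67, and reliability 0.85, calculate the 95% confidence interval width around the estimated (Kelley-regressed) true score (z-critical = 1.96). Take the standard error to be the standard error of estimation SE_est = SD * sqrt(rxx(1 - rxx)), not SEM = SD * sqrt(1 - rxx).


True score estimate = 0.85*67 + 0.15*71.6 = 67.69
SE_est = SD * sqrt(rxx * (1 - rxx)) = 10.67 * sqrt(0.85 * 0.15) = 10.67 * sqrt(0.1275) = 3.809952
CI = T_est +/- z * SE_est, so width = 2 * z * SE_est = 2 * 1.96 * 3.809952
Width = 14.935

14.935


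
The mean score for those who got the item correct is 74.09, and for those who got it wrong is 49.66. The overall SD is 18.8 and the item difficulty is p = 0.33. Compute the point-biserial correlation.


q = 1 - p = 0.67
rpb = ((M1 - M0) / SD) * sqrt(p * q)
rpb = ((74.09 - 49.66) / 18.8) * sqrt(0.33 * 0.67)
rpb = 0.611

0.611


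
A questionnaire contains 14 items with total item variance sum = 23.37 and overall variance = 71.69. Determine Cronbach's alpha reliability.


alpha = (k/(k-1)) * (1 - sum(si^2)/s_total^2)
= (14/13) * (1 - 23.37/71.69)
alpha = 0.7259

0.7259


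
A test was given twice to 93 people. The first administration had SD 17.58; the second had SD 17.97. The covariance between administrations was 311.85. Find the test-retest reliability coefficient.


r = cov(X,Y) / (SD_X * SD_Y)
r = 311.85 / (17.58 * 17.97)
r = 311.85 / 315.9126
r = 0.9871

0.9871


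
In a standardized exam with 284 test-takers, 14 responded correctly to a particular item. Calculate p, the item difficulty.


Item difficulty p = number correct / total examinees
p = 14 / 284
p = 0.0493

0.0493


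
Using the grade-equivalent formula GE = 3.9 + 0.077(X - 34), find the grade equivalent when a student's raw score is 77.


raw - median = 77 - 34 = 43
slope * diff = 0.077 * 43 = 3.311
GE = 3.9 + 3.311
GE = 7.211

7.211


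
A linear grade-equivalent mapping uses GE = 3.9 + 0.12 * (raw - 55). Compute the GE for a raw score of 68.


raw - median = 68 - 55 = 13
slope * diff = 0.12 * 13 = 1.56
GE = 3.9 + 1.56
GE = 5.46

5.46


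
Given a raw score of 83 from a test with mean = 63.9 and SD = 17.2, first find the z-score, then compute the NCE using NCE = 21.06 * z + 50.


z = (X - mean) / SD = (83 - 63.9) / 17.2
z = 19.1 / 17.2
z = 1.1105
NCE = NCE = 21.06z + 50
Carry z at full precision (z = 19.1 / 17.2) into the conversion:
NCE = 21.06 * (19.1 / 17.2) + 50 = 402.246 / 17.2 + 50
NCE = 23.3864 + 50
NCE = 73.3864

73.3864


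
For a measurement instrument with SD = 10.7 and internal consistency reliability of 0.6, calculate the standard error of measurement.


SEM = SD * sqrt(1 - rxx)
SEM = 10.7 * sqrt(1 - 0.6)
SEM = 10.7 * sqrt(0.4) = 10.7 * 0.632456
SEM = 6.7673

6.7673


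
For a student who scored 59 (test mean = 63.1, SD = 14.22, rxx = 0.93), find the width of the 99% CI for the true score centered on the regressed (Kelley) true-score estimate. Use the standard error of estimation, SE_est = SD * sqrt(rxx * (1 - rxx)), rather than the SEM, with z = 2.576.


True score estimate = 0.93*59 + 0.07*63.1 = 59.287
SE_est = SD * sqrt(rxx * (1 - rxx)) = 14.22 * sqrt(0.93 * 0.07) = 14.22 * sqrt(0.0651) = 3.628191
CI = T_est +/- z * SE_est, so width = 2 * z * SE_est = 2 * 2.576 * 3.628191
Width = 18.6924

18.6924


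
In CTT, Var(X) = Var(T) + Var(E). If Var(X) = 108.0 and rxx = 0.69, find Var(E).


var_true = rxx * var_obs = 0.69 * 108.0 = 74.52
var_error = var_obs - var_true
var_error = 108.0 - 74.52
var_error = 33.48

33.48


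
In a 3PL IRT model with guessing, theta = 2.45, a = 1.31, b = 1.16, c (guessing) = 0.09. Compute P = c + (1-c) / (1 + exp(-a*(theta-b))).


logit = 1.31*(2.45 - 1.16) = 1.6899
P* = 1/(1 + exp(-1.6899)) = 0.8442
P = 0.09 + (1 - 0.09) * 0.8442
P = 0.8582

0.8582


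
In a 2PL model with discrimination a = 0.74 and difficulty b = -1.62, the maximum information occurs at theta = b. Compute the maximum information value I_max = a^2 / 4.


For 2PL, max info at theta = b = -1.62
I_max = a^2 / 4 = 0.74^2 / 4
= 0.5476 / 4
I_max = 0.1369

0.1369


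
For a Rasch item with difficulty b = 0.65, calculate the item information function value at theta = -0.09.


P = 1/(1+exp(-(-0.09-0.65))) = 0.323
I = P*(1-P) = 0.323 * 0.677
I = 0.2187

0.2187


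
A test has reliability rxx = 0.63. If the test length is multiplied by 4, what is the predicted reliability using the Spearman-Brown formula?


r_new = (n * rxx) / (1 + (n-1) * rxx)
r_new = (4 * 0.63) / (1 + 3 * 0.63)
r_new = 2.52 / 2.89
r_new = 0.872

0.872


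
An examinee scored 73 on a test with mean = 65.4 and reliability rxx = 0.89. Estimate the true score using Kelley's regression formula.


T_est = rxx * X + (1 - rxx) * mean
T_est = 0.89 * 73 + 0.11 * 65.4
T_est = 64.97 + 7.194
T_est = 72.164

72.164


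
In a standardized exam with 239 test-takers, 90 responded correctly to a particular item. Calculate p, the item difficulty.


Item difficulty p = number correct / total examinees
p = 90 / 239
p = 0.3766

0.3766


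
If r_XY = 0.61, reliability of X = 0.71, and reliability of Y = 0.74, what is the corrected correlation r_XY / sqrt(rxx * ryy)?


r_corrected = rxy / sqrt(rxx * ryy)
= 0.61 / sqrt(0.71 * 0.74)
= 0.61 / sqrt(0.5254)
= 0.61 / 0.724845
r_corrected = 0.8416

0.8416


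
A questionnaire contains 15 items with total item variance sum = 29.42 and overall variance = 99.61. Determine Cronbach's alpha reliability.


alpha = (k/(k-1)) * (1 - sum(si^2)/s_total^2)
= (15/14) * (1 - 29.42/99.61)
alpha = 0.755

0.755


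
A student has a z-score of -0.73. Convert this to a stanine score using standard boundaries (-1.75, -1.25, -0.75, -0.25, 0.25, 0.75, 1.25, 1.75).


Stanine boundaries: [-1.75, -1.25, -0.75, -0.25, 0.25, 0.75, 1.25, 1.75]
z = -0.73
Check each boundary:
  z >= -1.75 -> could be stanine 2
  z >= -1.25 -> could be stanine 3
  z >= -0.75 -> could be stanine 4
  z < -0.25
  z < 0.25
  z < 0.75
  z < 1.25
  z < 1.75
Highest qualifying boundary gives stanine = 4

4


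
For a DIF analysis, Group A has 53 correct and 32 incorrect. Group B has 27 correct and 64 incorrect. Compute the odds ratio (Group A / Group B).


Odds_A = 53/32 = 1.6562
Odds_B = 27/64 = 0.4219
OR = Odds_A / Odds_B = 1.6562 / 0.4219
Exactly, OR = (53 * 64) / (32 * 27) = 3392 / 864
OR = 3.9259

3.9259


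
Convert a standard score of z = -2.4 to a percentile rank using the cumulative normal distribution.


CDF(z) = 0.5 * (1 + erf(z/sqrt(2)))
erf(-1.6971) = -0.9836
CDF = 0.0082
Percentile rank = 0.0082 * 100 = 0.82

0.82


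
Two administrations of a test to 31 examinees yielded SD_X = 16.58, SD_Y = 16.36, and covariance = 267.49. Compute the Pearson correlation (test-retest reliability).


r = cov(X,Y) / (SD_X * SD_Y)
r = 267.49 / (16.58 * 16.36)
r = 267.49 / 271.2488
r = 0.9861

0.9861


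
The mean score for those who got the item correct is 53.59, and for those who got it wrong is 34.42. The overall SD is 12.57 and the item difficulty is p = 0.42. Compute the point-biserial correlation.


q = 1 - p = 0.58
rpb = ((M1 - M0) / SD) * sqrt(p * q)
rpb = ((53.59 - 34.42) / 12.57) * sqrt(0.42 * 0.58)
rpb = 0.7527

0.7527


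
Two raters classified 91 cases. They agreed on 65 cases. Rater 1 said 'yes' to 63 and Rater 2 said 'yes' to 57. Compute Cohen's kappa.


P_o = 65/91 = 0.714286
P_e = (63*57 + 28*34) / 8281 = 0.548605
kappa = (P_o - P_e) / (1 - P_e)
kappa = (0.714286 - 0.548605) / (1 - 0.548605)
kappa = 0.367

0.367


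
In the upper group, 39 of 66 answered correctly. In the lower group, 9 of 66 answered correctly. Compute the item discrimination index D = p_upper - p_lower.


p_upper = 39/66 = 0.5909
p_lower = 9/66 = 0.1364
D = 0.5909 - 0.1364 = 0.4545

0.4545


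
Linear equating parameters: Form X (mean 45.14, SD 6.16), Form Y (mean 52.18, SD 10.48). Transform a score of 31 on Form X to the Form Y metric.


slope = SD_Y / SD_X = 10.48 / 6.16 ~ 1.7013
intercept = mean_Y - slope * mean_X = 52.18 - (10.48 / 6.16) * 45.14 ~ -24.6166
Y = slope * X + intercept. To avoid rounding drift from the rounded slope/intercept, evaluate the equivalent form Y = mean_Y + SD_Y * (X - mean_X) / SD_X at full precision:
Y = 52.18 + 10.48 * (31 - 45.14) / 6.16
Y = 52.18 - 10.48 * 14.14 / 6.16
Y = 52.18 - 148.1872 / 6.16
Y = 52.18 - 24.0564
Y = 28.1236

28.1236


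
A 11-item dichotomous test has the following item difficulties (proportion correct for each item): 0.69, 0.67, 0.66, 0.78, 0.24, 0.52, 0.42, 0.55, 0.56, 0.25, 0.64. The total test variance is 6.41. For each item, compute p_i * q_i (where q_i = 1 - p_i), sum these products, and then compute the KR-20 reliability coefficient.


For each item, compute p_i * q_i:
  Item 1: 0.69 * 0.31 = 0.2139
  Item 2: 0.67 * 0.33 = 0.2211
  Item 3: 0.66 * 0.34 = 0.2244
  Item 4: 0.78 * 0.22 = 0.1716
  Item 5: 0.24 * 0.76 = 0.1824
  Item 6: 0.52 * 0.48 = 0.2496
  Item 7: 0.42 * 0.58 = 0.2436
  Item 8: 0.55 * 0.45 = 0.2475
  Item 9: 0.56 * 0.44 = 0.2464
  Item 10: 0.25 * 0.75 = 0.1875
  Item 11: 0.64 * 0.36 = 0.2304
Sum(p_i * q_i) = 0.2139 + 0.2211 + 0.2244 + 0.1716 + 0.1824 + 0.2496 + 0.2436 + 0.2475 + 0.2464 + 0.1875 + 0.2304 = 2.4184
KR-20 = (k/(k-1)) * (1 - Sum(p_i*q_i) / Var_total)
= (11/10) * (1 - 2.4184/6.41)
= 1.1 * 0.6227
KR-20 = 0.685

0.685


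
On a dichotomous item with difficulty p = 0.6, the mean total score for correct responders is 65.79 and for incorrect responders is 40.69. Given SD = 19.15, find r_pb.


q = 1 - p = 0.4
rpb = ((M1 - M0) / SD) * sqrt(p * q)
rpb = ((65.79 - 40.69) / 19.15) * sqrt(0.6 * 0.4)
rpb = 0.6421

0.6421


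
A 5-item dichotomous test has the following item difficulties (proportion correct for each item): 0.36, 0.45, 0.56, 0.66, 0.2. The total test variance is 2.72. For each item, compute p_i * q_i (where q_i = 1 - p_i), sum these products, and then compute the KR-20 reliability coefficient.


For each item, compute p_i * q_i:
  Item 1: 0.36 * 0.64 = 0.2304
  Item 2: 0.45 * 0.55 = 0.2475
  Item 3: 0.56 * 0.44 = 0.2464
  Item 4: 0.66 * 0.34 = 0.2244
  Item 5: 0.2 * 0.8 = 0.16
Sum(p_i * q_i) = 0.2304 + 0.2475 + 0.2464 + 0.2244 + 0.16 = 1.1087
KR-20 = (k/(k-1)) * (1 - Sum(p_i*q_i) / Var_total)
= (5/4) * (1 - 1.1087/2.72)
= 1.25 * 0.5924
KR-20 = 0.7405

0.7405


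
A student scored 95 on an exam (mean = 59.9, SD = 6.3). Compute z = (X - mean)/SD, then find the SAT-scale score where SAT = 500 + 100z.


z = (X - mean) / SD = (95 - 59.9) / 6.3
z = 35.1 / 6.3
z = 5.5714
SAT-scale = SAT = 500 + 100z
Carry z at full precision (z = 35.1 / 6.3) into the conversion:
SAT-scale = 500 + 100 * (35.1 / 6.3) = 500 + 3510 / 6.3
SAT-scale = 500 + 557.1429
SAT-scale = 1057.1429

1057.1429


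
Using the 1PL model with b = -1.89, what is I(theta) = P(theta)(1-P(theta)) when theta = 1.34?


P = 1/(1+exp(-(1.34--1.89))) = 0.9619
I = P*(1-P) = 0.9619 * 0.0381
I = 0.0366

0.0366


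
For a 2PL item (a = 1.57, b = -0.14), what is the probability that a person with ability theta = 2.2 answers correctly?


a*(theta - b) = 1.57 * (2.2 - -0.14) = 3.6738
exp(-3.6738) = 0.0254
P = 1 / (1 + 0.0254)
P = 0.9752

0.9752


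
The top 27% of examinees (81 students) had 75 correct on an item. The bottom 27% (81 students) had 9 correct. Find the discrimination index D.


p_upper = 75/81 = 0.9259
p_lower = 9/81 = 0.1111
D = 0.9259 - 0.1111 = 0.8148

0.8148


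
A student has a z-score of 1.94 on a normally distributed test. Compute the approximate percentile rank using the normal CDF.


CDF(z) = 0.5 * (1 + erf(z/sqrt(2)))
erf(1.3718) = 0.9476
CDF = 0.9738
Percentile rank = 0.9738 * 100 = 97.38

97.38


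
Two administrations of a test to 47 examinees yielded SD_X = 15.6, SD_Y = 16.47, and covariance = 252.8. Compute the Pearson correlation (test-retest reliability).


r = cov(X,Y) / (SD_X * SD_Y)
r = 252.8 / (15.6 * 16.47)
r = 252.8 / 256.932
r = 0.9839

0.9839


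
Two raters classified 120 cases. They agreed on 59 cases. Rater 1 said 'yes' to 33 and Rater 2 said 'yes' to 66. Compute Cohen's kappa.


P_o = 59/120 = 0.491667
P_e = (33*66 + 87*54) / 14400 = 0.4775
kappa = (P_o - P_e) / (1 - P_e)
kappa = (0.491667 - 0.4775) / (1 - 0.4775)
kappa = 0.0271

0.0271


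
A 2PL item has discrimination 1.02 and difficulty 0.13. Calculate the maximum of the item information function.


For 2PL, max info at theta = b = 0.13
I_max = a^2 / 4 = 1.02^2 / 4
= 1.0404 / 4
I_max = 0.2601

0.2601


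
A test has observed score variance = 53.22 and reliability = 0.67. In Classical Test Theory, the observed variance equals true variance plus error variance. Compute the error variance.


var_true = rxx * var_obs = 0.67 * 53.22 = 35.6574
var_error = var_obs - var_true
var_error = 53.22 - 35.6574
var_error = 17.5626

17.5626


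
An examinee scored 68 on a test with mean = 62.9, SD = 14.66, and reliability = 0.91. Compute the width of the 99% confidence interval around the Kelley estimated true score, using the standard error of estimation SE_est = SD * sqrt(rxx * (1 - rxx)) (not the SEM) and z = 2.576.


True score estimate = 0.91*68 + 0.09*62.9 = 67.541
SE_est = SD * sqrt(rxx * (1 - rxx)) = 14.66 * sqrt(0.91 * 0.09) = 14.66 * sqrt(0.0819) = 4.195425
CI = T_est +/- z * SE_est, so width = 2 * z * SE_est = 2 * 2.576 * 4.195425
Width = 21.6148

21.6148


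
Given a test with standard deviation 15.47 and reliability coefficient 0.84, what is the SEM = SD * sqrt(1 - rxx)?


SEM = SD * sqrt(1 - rxx)
SEM = 15.47 * sqrt(1 - 0.84)
SEM = 15.47 * sqrt(0.16) = 15.47 * 0.4
SEM = 6.188

6.188


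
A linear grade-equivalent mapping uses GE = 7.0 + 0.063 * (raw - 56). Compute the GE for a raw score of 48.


raw - median = 48 - 56 = -8
slope * diff = 0.063 * -8 = -0.504
GE = 7.0 + -0.504
GE = 6.496

6.496


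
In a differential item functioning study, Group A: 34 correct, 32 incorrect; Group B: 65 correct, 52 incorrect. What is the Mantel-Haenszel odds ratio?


Odds_A = 34/32 = 1.0625
Odds_B = 65/52 = 1.25
OR = Odds_A / Odds_B = 1.0625 / 1.25
Exactly, OR = (34 * 52) / (32 * 65) = 1768 / 2080
OR = 0.85

0.85


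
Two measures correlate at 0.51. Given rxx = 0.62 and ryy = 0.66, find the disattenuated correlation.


r_corrected = rxy / sqrt(rxx * ryy)
= 0.51 / sqrt(0.62 * 0.66)
= 0.51 / sqrt(0.4092)
= 0.51 / 0.639687
r_corrected = 0.7973

0.7973


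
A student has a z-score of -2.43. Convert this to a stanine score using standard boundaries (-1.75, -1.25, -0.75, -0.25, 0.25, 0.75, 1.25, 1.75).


Stanine boundaries: [-1.75, -1.25, -0.75, -0.25, 0.25, 0.75, 1.25, 1.75]
z = -2.43
Check each boundary:
  z < -1.75
  z < -1.25
  z < -0.75
  z < -0.25
  z < 0.25
  z < 0.75
  z < 1.25
  z < 1.75
Highest qualifying boundary gives stanine = 1

1


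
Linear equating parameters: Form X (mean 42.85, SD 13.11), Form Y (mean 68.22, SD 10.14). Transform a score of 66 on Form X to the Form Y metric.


slope = SD_Y / SD_X = 10.14 / 13.11 ~ 0.7735
intercept = mean_Y - slope * mean_X = 68.22 - (10.14 / 13.11) * 42.85 ~ 35.0774
Y = slope * X + intercept. To avoid rounding drift from the rounded slope/intercept, evaluate the equivalent form Y = mean_Y + SD_Y * (X - mean_X) / SD_X at full precision:
Y = 68.22 + 10.14 * (66 - 42.85) / 13.11
Y = 68.22 + 10.14 * 23.15 / 13.11
Y = 68.22 + 234.741 / 13.11
Y = 68.22 + 17.9055
Y = 86.1255

86.1255


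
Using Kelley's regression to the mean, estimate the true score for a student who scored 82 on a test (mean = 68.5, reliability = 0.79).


T_est = rxx * X + (1 - rxx) * mean
T_est = 0.79 * 82 + 0.21 * 68.5
T_est = 64.78 + 14.385
T_est = 79.165

79.165


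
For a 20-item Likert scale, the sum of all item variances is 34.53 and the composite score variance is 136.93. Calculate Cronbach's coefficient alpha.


alpha = (k/(k-1)) * (1 - sum(si^2)/s_total^2)
= (20/19) * (1 - 34.53/136.93)
alpha = 0.7872

0.7872


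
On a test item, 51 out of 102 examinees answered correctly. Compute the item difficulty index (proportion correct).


Item difficulty p = number correct / total examinees
p = 51 / 102
p = 0.5

0.5


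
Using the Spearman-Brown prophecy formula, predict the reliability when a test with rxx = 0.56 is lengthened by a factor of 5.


r_new = (n * rxx) / (1 + (n-1) * rxx)
r_new = (5 * 0.56) / (1 + 4 * 0.56)
r_new = 2.8 / 3.24
r_new = 0.8642

0.8642


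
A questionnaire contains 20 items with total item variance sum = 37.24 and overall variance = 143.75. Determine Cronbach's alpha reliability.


alpha = (k/(k-1)) * (1 - sum(si^2)/s_total^2)
= (20/19) * (1 - 37.24/143.75)
alpha = 0.7799

0.7799


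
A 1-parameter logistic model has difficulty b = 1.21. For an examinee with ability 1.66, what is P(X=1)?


theta - b = 1.66 - 1.21 = 0.45
exp(-(theta - b)) = exp(-0.45) = 0.6376
P = 1 / (1 + 0.6376)
P = 0.6106

0.6106


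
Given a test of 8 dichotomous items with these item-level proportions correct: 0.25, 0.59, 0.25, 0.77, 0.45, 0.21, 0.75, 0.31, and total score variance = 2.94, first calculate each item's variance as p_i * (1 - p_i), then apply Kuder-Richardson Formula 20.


For each item, compute p_i * q_i:
  Item 1: 0.25 * 0.75 = 0.1875
  Item 2: 0.59 * 0.41 = 0.2419
  Item 3: 0.25 * 0.75 = 0.1875
  Item 4: 0.77 * 0.23 = 0.1771
  Item 5: 0.45 * 0.55 = 0.2475
  Item 6: 0.21 * 0.79 = 0.1659
  Item 7: 0.75 * 0.25 = 0.1875
  Item 8: 0.31 * 0.69 = 0.2139
Sum(p_i * q_i) = 0.1875 + 0.2419 + 0.1875 + 0.1771 + 0.2475 + 0.1659 + 0.1875 + 0.2139 = 1.6088
KR-20 = (k/(k-1)) * (1 - Sum(p_i*q_i) / Var_total)
= (8/7) * (1 - 1.6088/2.94)
= 1.1429 * 0.4528
KR-20 = 0.5175

0.5175


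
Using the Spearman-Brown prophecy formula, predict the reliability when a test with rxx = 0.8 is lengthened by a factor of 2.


r_new = (n * rxx) / (1 + (n-1) * rxx)
r_new = (2 * 0.8) / (1 + 1 * 0.8)
r_new = 1.6 / 1.8
r_new = 0.8889

0.8889


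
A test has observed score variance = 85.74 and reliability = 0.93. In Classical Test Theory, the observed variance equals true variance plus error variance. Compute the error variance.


var_true = rxx * var_obs = 0.93 * 85.74 = 79.7382
var_error = var_obs - var_true
var_error = 85.74 - 79.7382
var_error = 6.0018

6.0018


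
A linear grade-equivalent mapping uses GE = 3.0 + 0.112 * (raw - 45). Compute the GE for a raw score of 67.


raw - median = 67 - 45 = 22
slope * diff = 0.112 * 22 = 2.464
GE = 3.0 + 2.464
GE = 5.464

5.464


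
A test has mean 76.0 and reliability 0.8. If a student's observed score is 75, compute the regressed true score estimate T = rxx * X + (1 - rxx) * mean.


T_est = rxx * X + (1 - rxx) * mean
T_est = 0.8 * 75 + 0.2 * 76.0
T_est = 60.0 + 15.2
T_est = 75.2

75.2


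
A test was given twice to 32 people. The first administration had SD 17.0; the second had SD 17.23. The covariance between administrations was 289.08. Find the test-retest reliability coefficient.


r = cov(X,Y) / (SD_X * SD_Y)
r = 289.08 / (17.0 * 17.23)
r = 289.08 / 292.91
r = 0.9869

0.9869


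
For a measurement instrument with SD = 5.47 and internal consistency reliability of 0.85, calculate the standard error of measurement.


SEM = SD * sqrt(1 - rxx)
SEM = 5.47 * sqrt(1 - 0.85)
SEM = 5.47 * sqrt(0.15) = 5.47 * 0.387298
SEM = 2.1185

2.1185


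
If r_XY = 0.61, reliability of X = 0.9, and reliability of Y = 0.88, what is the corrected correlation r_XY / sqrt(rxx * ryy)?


r_corrected = rxy / sqrt(rxx * ryy)
= 0.61 / sqrt(0.9 * 0.88)
= 0.61 / sqrt(0.792)
= 0.61 / 0.889944
r_corrected = 0.6854

0.6854


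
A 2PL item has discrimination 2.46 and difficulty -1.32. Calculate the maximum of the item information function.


For 2PL, max info at theta = b = -1.32
I_max = a^2 / 4 = 2.46^2 / 4
= 6.0516 / 4
I_max = 1.5129

1.5129


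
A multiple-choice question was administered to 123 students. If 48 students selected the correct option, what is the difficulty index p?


Item difficulty p = number correct / total examinees
p = 48 / 123
p = 0.3902

0.3902


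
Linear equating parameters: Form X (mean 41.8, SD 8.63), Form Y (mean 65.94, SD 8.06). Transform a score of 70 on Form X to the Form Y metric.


slope = SD_Y / SD_X = 8.06 / 8.63 ~ 0.934
intercept = mean_Y - slope * mean_X = 65.94 - (8.06 / 8.63) * 41.8 ~ 26.9008
Y = slope * X + intercept. To avoid rounding drift from the rounded slope/intercept, evaluate the equivalent form Y = mean_Y + SD_Y * (X - mean_X) / SD_X at full precision:
Y = 65.94 + 8.06 * (70 - 41.8) / 8.63
Y = 65.94 + 8.06 * 28.2 / 8.63
Y = 65.94 + 227.292 / 8.63
Y = 65.94 + 26.3374
Y = 92.2774

92.2774


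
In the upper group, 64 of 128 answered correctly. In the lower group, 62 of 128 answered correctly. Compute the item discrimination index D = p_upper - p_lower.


p_upper = 64/128 = 0.5
p_lower = 62/128 = 0.4844
D = 0.5 - 0.4844 = 0.0156

0.0156


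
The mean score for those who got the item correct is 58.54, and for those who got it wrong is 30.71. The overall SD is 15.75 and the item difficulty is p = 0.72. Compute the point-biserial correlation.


q = 1 - p = 0.28
rpb = ((M1 - M0) / SD) * sqrt(p * q)
rpb = ((58.54 - 30.71) / 15.75) * sqrt(0.72 * 0.28)
rpb = 0.7934

0.7934


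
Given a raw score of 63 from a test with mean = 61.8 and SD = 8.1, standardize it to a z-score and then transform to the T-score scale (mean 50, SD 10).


z = (X - mean) / SD = (63 - 61.8) / 8.1
z = 1.2 / 8.1
z = 0.1481
T-score = T = 50 + 10z
Carry z at full precision (z = 1.2 / 8.1) into the conversion:
T-score = 50 + 10 * (1.2 / 8.1) = 50 + 12 / 8.1
T-score = 50 + 1.4815
T-score = 51.4815

51.4815


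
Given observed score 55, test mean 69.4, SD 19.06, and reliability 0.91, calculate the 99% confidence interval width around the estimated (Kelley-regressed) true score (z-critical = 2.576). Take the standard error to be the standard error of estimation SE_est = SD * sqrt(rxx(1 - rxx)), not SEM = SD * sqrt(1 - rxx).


True score estimate = 0.91*55 + 0.09*69.4 = 56.296
SE_est = SD * sqrt(rxx * (1 - rxx)) = 19.06 * sqrt(0.91 * 0.09) = 19.06 * sqrt(0.0819) = 5.454624
CI = T_est +/- z * SE_est, so width = 2 * z * SE_est = 2 * 2.576 * 5.454624
Width = 28.1022

28.1022


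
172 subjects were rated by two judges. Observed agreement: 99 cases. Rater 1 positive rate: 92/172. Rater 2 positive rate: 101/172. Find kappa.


P_o = 99/172 = 0.575581
P_e = (92*101 + 80*71) / 29584 = 0.506084
kappa = (P_o - P_e) / (1 - P_e)
kappa = (0.575581 - 0.506084) / (1 - 0.506084)
kappa = 0.1407

0.1407


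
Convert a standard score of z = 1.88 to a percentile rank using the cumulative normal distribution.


CDF(z) = 0.5 * (1 + erf(z/sqrt(2)))
erf(1.3294) = 0.9399
CDF = 0.9699
Percentile rank = 0.9699 * 100 = 96.99

96.99


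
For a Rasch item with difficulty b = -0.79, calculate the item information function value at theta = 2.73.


P = 1/(1+exp(-(2.73--0.79))) = 0.9713
I = P*(1-P) = 0.9713 * 0.0287
I = 0.0279

0.0279


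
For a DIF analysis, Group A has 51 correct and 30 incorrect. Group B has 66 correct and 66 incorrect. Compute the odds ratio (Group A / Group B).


Odds_A = 51/30 = 1.7
Odds_B = 66/66 = 1.0
OR = Odds_A / Odds_B = 1.7 / 1.0
Exactly, OR = (51 * 66) / (30 * 66) = 3366 / 1980
OR = 1.7

1.7


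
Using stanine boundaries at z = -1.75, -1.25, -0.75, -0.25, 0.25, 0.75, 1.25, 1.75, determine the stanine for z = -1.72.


Stanine boundaries: [-1.75, -1.25, -0.75, -0.25, 0.25, 0.75, 1.25, 1.75]
z = -1.72
Check each boundary:
  z >= -1.75 -> could be stanine 2
  z < -1.25
  z < -0.75
  z < -0.25
  z < 0.25
  z < 0.75
  z < 1.25
  z < 1.75
Highest qualifying boundary gives stanine = 2

2


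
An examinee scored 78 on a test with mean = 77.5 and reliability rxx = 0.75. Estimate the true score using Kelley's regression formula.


T_est = rxx * X + (1 - rxx) * mean
T_est = 0.75 * 78 + 0.25 * 77.5
T_est = 58.5 + 19.375
T_est = 77.875

77.875


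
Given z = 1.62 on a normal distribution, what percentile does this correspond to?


CDF(z) = 0.5 * (1 + erf(z/sqrt(2)))
erf(1.1455) = 0.8948
CDF = 0.9474
Percentile rank = 0.9474 * 100 = 94.74

94.74


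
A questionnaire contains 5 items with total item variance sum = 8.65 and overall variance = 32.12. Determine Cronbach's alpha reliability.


alpha = (k/(k-1)) * (1 - sum(si^2)/s_total^2)
= (5/4) * (1 - 8.65/32.12)
alpha = 0.9134

0.9134


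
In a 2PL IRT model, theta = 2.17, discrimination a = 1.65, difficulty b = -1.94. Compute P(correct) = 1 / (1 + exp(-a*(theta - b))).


a*(theta - b) = 1.65 * (2.17 - -1.94) = 6.7815
exp(-6.7815) = 0.0011
P = 1 / (1 + 0.0011)
P = 0.9989

0.9989


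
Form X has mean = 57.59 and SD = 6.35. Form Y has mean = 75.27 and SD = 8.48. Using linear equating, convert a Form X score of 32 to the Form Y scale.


slope = SD_Y / SD_X = 8.48 / 6.35 ~ 1.3354
intercept = mean_Y - slope * mean_X = 75.27 - (8.48 / 6.35) * 57.59 ~ -1.6376
Y = slope * X + intercept. To avoid rounding drift from the rounded slope/intercept, evaluate the equivalent form Y = mean_Y + SD_Y * (X - mean_X) / SD_X at full precision:
Y = 75.27 + 8.48 * (32 - 57.59) / 6.35
Y = 75.27 - 8.48 * 25.59 / 6.35
Y = 75.27 - 217.0032 / 6.35
Y = 75.27 - 34.1737
Y = 41.0963

41.0963


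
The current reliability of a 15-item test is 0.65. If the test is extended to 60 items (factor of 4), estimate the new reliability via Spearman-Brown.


r_new = (n * rxx) / (1 + (n-1) * rxx)
r_new = (4 * 0.65) / (1 + 3 * 0.65)
r_new = 2.6 / 2.95
r_new = 0.8814

0.8814


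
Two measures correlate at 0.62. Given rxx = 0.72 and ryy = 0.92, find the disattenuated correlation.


r_corrected = rxy / sqrt(rxx * ryy)
= 0.62 / sqrt(0.72 * 0.92)
= 0.62 / sqrt(0.6624)
= 0.62 / 0.81388
r_corrected = 0.7618

0.7618


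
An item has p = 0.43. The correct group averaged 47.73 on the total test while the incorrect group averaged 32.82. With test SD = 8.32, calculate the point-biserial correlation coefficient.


q = 1 - p = 0.57
rpb = ((M1 - M0) / SD) * sqrt(p * q)
rpb = ((47.73 - 32.82) / 8.32) * sqrt(0.43 * 0.57)
rpb = 0.8872

0.8872


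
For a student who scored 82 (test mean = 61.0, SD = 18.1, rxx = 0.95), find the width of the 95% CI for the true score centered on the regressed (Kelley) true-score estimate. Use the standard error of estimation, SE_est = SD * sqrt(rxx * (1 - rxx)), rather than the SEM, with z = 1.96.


True score estimate = 0.95*82 + 0.05*61.0 = 80.95
SE_est = SD * sqrt(rxx * (1 - rxx)) = 18.1 * sqrt(0.95 * 0.05) = 18.1 * sqrt(0.0475) = 3.944804
CI = T_est +/- z * SE_est, so width = 2 * z * SE_est = 2 * 1.96 * 3.944804
Width = 15.4636

15.4636


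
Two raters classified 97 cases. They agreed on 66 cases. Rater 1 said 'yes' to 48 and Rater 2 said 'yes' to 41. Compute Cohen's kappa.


P_o = 66/97 = 0.680412
P_e = (48*41 + 49*56) / 9409 = 0.500797
kappa = (P_o - P_e) / (1 - P_e)
kappa = (0.680412 - 0.500797) / (1 - 0.500797)
kappa = 0.3598

0.3598


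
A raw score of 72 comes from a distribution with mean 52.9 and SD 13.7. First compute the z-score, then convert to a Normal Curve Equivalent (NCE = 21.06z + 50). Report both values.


z = (X - mean) / SD = (72 - 52.9) / 13.7
z = 19.1 / 13.7
z = 1.3942
NCE = NCE = 21.06z + 50
Carry z at full precision (z = 19.1 / 13.7) into the conversion:
NCE = 21.06 * (19.1 / 13.7) + 50 = 402.246 / 13.7 + 50
NCE = 29.361 + 50
NCE = 79.361

79.361


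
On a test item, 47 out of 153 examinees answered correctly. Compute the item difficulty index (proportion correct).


Item difficulty p = number correct / total examinees
p = 47 / 153
p = 0.3072

0.3072


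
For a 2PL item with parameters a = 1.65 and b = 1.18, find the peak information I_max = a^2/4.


For 2PL, max info at theta = b = 1.18
I_max = a^2 / 4 = 1.65^2 / 4
= 2.7225 / 4
I_max = 0.6806

0.6806


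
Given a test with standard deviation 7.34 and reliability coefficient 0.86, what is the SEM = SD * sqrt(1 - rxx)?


SEM = SD * sqrt(1 - rxx)
SEM = 7.34 * sqrt(1 - 0.86)
SEM = 7.34 * sqrt(0.14) = 7.34 * 0.374166
SEM = 2.7464

2.7464


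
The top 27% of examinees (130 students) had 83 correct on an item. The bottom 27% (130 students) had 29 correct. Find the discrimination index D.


p_upper = 83/130 = 0.6385
p_lower = 29/130 = 0.2231
D = 0.6385 - 0.2231 = 0.4154

0.4154


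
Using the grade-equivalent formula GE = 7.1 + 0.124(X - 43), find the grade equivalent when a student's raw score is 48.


raw - median = 48 - 43 = 5
slope * diff = 0.124 * 5 = 0.62
GE = 7.1 + 0.62
GE = 7.72

7.72


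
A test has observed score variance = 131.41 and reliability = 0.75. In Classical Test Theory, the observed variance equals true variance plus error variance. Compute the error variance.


var_true = rxx * var_obs = 0.75 * 131.41 = 98.5575
var_error = var_obs - var_true
var_error = 131.41 - 98.5575
var_error = 32.8525

32.8525


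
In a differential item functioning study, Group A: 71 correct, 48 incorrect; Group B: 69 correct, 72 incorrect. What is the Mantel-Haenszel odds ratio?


Odds_A = 71/48 = 1.4792
Odds_B = 69/72 = 0.9583
OR = Odds_A / Odds_B = 1.4792 / 0.9583
Exactly, OR = (71 * 72) / (48 * 69) = 5112 / 3312
OR = 1.5435

1.5435


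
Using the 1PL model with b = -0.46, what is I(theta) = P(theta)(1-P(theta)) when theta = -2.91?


P = 1/(1+exp(-(-2.91--0.46))) = 0.0794
I = P*(1-P) = 0.0794 * 0.9206
I = 0.0731

0.0731


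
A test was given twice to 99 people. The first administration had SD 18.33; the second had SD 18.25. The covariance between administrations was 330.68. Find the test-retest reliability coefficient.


r = cov(X,Y) / (SD_X * SD_Y)
r = 330.68 / (18.33 * 18.25)
r = 330.68 / 334.5225
r = 0.9885

0.9885


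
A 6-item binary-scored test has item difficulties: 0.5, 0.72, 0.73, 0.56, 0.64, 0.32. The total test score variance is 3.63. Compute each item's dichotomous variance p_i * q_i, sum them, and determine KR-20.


For each item, compute p_i * q_i:
  Item 1: 0.5 * 0.5 = 0.25
  Item 2: 0.72 * 0.28 = 0.2016
  Item 3: 0.73 * 0.27 = 0.1971
  Item 4: 0.56 * 0.44 = 0.2464
  Item 5: 0.64 * 0.36 = 0.2304
  Item 6: 0.32 * 0.68 = 0.2176
Sum(p_i * q_i) = 0.25 + 0.2016 + 0.1971 + 0.2464 + 0.2304 + 0.2176 = 1.3431
KR-20 = (k/(k-1)) * (1 - Sum(p_i*q_i) / Var_total)
= (6/5) * (1 - 1.3431/3.63)
= 1.2 * 0.63
KR-20 = 0.756

0.756


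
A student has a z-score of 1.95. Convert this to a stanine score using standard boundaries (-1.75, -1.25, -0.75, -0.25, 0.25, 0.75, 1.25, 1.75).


Stanine boundaries: [-1.75, -1.25, -0.75, -0.25, 0.25, 0.75, 1.25, 1.75]
z = 1.95
Check each boundary:
  z >= -1.75 -> could be stanine 2
  z >= -1.25 -> could be stanine 3
  z >= -0.75 -> could be stanine 4
  z >= -0.25 -> could be stanine 5
  z >= 0.25 -> could be stanine 6
  z >= 0.75 -> could be stanine 7
  z >= 1.25 -> could be stanine 8
  z >= 1.75 -> could be stanine 9
Highest qualifying boundary gives stanine = 9

9


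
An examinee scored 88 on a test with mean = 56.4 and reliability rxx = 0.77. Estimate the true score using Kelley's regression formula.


T_est = rxx * X + (1 - rxx) * mean
T_est = 0.77 * 88 + 0.23 * 56.4
T_est = 67.76 + 12.972
T_est = 80.732

80.732


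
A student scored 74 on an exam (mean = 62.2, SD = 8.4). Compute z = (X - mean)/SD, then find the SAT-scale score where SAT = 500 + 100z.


z = (X - mean) / SD = (74 - 62.2) / 8.4
z = 11.8 / 8.4
z = 1.4048
SAT-scale = SAT = 500 + 100z
Carry z at full precision (z = 11.8 / 8.4) into the conversion:
SAT-scale = 500 + 100 * (11.8 / 8.4) = 500 + 1180 / 8.4
SAT-scale = 500 + 140.4762
SAT-scale = 640.4762

640.4762


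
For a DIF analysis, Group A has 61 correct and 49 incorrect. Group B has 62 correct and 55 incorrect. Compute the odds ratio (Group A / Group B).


Odds_A = 61/49 = 1.2449
Odds_B = 62/55 = 1.1273
OR = Odds_A / Odds_B = 1.2449 / 1.1273
Exactly, OR = (61 * 55) / (49 * 62) = 3355 / 3038
OR = 1.1043

1.1043


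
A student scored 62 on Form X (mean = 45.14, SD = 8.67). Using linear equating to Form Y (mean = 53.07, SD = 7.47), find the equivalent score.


slope = SD_Y / SD_X = 7.47 / 8.67 ~ 0.8616
intercept = mean_Y - slope * mean_X = 53.07 - (7.47 / 8.67) * 45.14 ~ 14.1778
Y = slope * X + intercept. To avoid rounding drift from the rounded slope/intercept, evaluate the equivalent form Y = mean_Y + SD_Y * (X - mean_X) / SD_X at full precision:
Y = 53.07 + 7.47 * (62 - 45.14) / 8.67
Y = 53.07 + 7.47 * 16.86 / 8.67
Y = 53.07 + 125.9442 / 8.67
Y = 53.07 + 14.5264
Y = 67.5964

67.5964


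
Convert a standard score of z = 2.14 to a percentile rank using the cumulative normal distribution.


CDF(z) = 0.5 * (1 + erf(z/sqrt(2)))
erf(1.5132) = 0.9676
CDF = 0.9838
Percentile rank = 0.9838 * 100 = 98.38

98.38


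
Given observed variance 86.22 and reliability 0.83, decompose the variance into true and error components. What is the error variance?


var_true = rxx * var_obs = 0.83 * 86.22 = 71.5626
var_error = var_obs - var_true
var_error = 86.22 - 71.5626
var_error = 14.6574

14.6574


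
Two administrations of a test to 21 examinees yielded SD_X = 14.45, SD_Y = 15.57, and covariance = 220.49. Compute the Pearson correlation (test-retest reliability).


r = cov(X,Y) / (SD_X * SD_Y)
r = 220.49 / (14.45 * 15.57)
r = 220.49 / 224.9865
r = 0.98

0.98


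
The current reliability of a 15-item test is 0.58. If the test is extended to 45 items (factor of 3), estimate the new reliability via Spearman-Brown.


r_new = (n * rxx) / (1 + (n-1) * rxx)
r_new = (3 * 0.58) / (1 + 2 * 0.58)
r_new = 1.74 / 2.16
r_new = 0.8056

0.8056


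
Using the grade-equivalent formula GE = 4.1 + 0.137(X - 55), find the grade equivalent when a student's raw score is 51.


raw - median = 51 - 55 = -4
slope * diff = 0.137 * -4 = -0.548
GE = 4.1 + -0.548
GE = 3.552

3.552


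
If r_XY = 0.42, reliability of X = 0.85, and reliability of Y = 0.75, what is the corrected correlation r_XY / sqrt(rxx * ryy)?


r_corrected = rxy / sqrt(rxx * ryy)
= 0.42 / sqrt(0.85 * 0.75)
= 0.42 / sqrt(0.6375)
= 0.42 / 0.798436
r_corrected = 0.526

0.526


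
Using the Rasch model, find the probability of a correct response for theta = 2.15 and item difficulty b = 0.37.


theta - b = 2.15 - 0.37 = 1.78
exp(-(theta - b)) = exp(-1.78) = 0.1686
P = 1 / (1 + 0.1686)
P = 0.8557

0.8557


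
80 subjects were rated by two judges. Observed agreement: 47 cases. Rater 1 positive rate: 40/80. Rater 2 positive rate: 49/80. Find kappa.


P_o = 47/80 = 0.5875
P_e = (40*49 + 40*31) / 6400 = 0.5
kappa = (P_o - P_e) / (1 - P_e)
kappa = (0.5875 - 0.5) / (1 - 0.5)
kappa = 0.175

0.175


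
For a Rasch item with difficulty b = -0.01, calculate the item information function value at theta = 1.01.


P = 1/(1+exp(-(1.01--0.01))) = 0.735
I = P*(1-P) = 0.735 * 0.265
I = 0.1948

0.1948


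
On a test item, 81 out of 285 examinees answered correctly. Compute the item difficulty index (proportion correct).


Item difficulty p = number correct / total examinees
p = 81 / 285
p = 0.2842

0.2842


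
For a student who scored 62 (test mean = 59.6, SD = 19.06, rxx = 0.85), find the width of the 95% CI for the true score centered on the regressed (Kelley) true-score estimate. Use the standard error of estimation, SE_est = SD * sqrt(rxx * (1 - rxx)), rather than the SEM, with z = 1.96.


True score estimate = 0.85*62 + 0.15*59.6 = 61.64
SE_est = SD * sqrt(rxx * (1 - rxx)) = 19.06 * sqrt(0.85 * 0.15) = 19.06 * sqrt(0.1275) = 6.805781
CI = T_est +/- z * SE_est, so width = 2 * z * SE_est = 2 * 1.96 * 6.805781
Width = 26.6787

26.6787


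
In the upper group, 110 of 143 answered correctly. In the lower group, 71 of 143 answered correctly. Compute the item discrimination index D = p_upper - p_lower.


p_upper = 110/143 = 0.7692
p_lower = 71/143 = 0.4965
D = 0.7692 - 0.4965 = 0.2727

0.2727


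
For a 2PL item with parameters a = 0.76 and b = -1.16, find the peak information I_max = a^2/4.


For 2PL, max info at theta = b = -1.16
I_max = a^2 / 4 = 0.76^2 / 4
= 0.5776 / 4
I_max = 0.1444

0.1444


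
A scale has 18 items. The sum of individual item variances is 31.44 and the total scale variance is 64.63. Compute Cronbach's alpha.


alpha = (k/(k-1)) * (1 - sum(si^2)/s_total^2)
= (18/17) * (1 - 31.44/64.63)
alpha = 0.5437

0.5437


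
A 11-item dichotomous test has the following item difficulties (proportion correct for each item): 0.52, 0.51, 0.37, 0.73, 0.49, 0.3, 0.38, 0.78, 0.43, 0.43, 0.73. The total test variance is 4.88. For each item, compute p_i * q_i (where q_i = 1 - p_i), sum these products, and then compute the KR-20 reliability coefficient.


For each item, compute p_i * q_i:
  Item 1: 0.52 * 0.48 = 0.2496
  Item 2: 0.51 * 0.49 = 0.2499
  Item 3: 0.37 * 0.63 = 0.2331
  Item 4: 0.73 * 0.27 = 0.1971
  Item 5: 0.49 * 0.51 = 0.2499
  Item 6: 0.3 * 0.7 = 0.21
  Item 7: 0.38 * 0.62 = 0.2356
  Item 8: 0.78 * 0.22 = 0.1716
  Item 9: 0.43 * 0.57 = 0.2451
  Item 10: 0.43 * 0.57 = 0.2451
  Item 11: 0.73 * 0.27 = 0.1971
Sum(p_i * q_i) = 0.2496 + 0.2499 + 0.2331 + 0.1971 + 0.2499 + 0.21 + 0.2356 + 0.1716 + 0.2451 + 0.2451 + 0.1971 = 2.4841
KR-20 = (k/(k-1)) * (1 - Sum(p_i*q_i) / Var_total)
= (11/10) * (1 - 2.4841/4.88)
= 1.1 * 0.491
KR-20 = 0.5401

0.5401


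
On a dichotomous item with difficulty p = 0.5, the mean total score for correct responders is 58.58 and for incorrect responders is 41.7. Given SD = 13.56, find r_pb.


q = 1 - p = 0.5
rpb = ((M1 - M0) / SD) * sqrt(p * q)
rpb = ((58.58 - 41.7) / 13.56) * sqrt(0.5 * 0.5)
rpb = 0.6224

0.6224


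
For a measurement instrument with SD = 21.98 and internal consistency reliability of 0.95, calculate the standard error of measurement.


SEM = SD * sqrt(1 - rxx)
SEM = 21.98 * sqrt(1 - 0.95)
SEM = 21.98 * sqrt(0.05) = 21.98 * 0.223607
SEM = 4.9149

4.9149
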